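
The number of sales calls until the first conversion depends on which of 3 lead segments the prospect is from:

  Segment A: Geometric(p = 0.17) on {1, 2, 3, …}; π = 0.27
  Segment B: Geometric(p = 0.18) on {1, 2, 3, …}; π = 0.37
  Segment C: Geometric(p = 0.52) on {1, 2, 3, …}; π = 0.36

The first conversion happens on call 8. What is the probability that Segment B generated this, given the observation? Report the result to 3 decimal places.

0.551

The responsibility of component k is π_k f_k(x) divided by Σ_j π_j f_j(x).
Geometric probabilities:
  p_A = 0.17·(1−0.17)^7 = 0.17·0.271361 = 0.0461313
  p_B = 0.18·(1−0.18)^7 = 0.18·0.249285 = 0.0448714
  p_C = 0.52·(1−0.52)^7 = 0.52·0.00587068 = 0.00305276
Unnormalised posteriors:
  π_A·p_A = 0.27 × 0.0461313 = 0.0124554
  π_B·p_B = 0.37 × 0.0448714 = 0.0166024
  π_C·p_C = 0.36 × 0.00305276 = 0.00109899
Evidence: 0.0124554 + 0.0166024 + 0.00109899 = 0.0301569
So the posterior for Segment B is 0.0166024 / 0.0301569 ≈ 0.551.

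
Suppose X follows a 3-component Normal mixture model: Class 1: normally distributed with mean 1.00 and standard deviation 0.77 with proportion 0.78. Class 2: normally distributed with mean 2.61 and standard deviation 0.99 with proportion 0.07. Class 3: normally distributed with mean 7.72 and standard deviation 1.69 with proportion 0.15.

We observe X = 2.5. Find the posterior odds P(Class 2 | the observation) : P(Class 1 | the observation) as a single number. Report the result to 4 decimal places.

0.4626

Posterior odds = (w_i f_i(x)) / (w_j f_j(x)); the normalising sum cancels.
Evaluate each component's likelihood at the observed value:
  f_1 = (1/(0.77·√(2π)))·exp(−(2.5−1.00)²/(2·0.77²)) = 0.518107·exp(-1.89745) = 0.0776901
  f_2 = (1/(0.99·√(2π)))·exp(−(2.5−2.61)²/(2·0.99²)) = 0.402972·exp(-0.00617) = 0.400492
  f_3 = (1/(1.69·√(2π)))·exp(−(2.5−7.72)²/(2·1.69²)) = 0.236061·exp(-4.77021) = 0.00200146
Posterior odds = (w_2·f_2) / (w_1·f_1) = (0.07·0.400492) / (0.78·0.0776901) = 0.0280345 / 0.0605983 ≈ 0.4626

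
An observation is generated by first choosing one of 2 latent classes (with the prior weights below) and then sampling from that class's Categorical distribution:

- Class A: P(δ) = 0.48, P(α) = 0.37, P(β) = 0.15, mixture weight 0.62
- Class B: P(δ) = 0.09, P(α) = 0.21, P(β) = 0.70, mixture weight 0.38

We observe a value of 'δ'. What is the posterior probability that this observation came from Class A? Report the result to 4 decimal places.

0.8969

Apply Bayes' rule: the posterior for each component is proportional to its prior times its likelihood at x.
Categorical probabilities:
  f_A = P(δ | comp) = 0.48
  f_B = P(δ | comp) = 0.09
Unnormalised posteriors:
  w_A·f_A = 0.62 × 0.48 = 0.2976
  w_B·f_B = 0.38 × 0.09 = 0.0342
Sum: 0.2976 + 0.0342 = 0.3318
P(Class A | the observation) ≈ 0.8969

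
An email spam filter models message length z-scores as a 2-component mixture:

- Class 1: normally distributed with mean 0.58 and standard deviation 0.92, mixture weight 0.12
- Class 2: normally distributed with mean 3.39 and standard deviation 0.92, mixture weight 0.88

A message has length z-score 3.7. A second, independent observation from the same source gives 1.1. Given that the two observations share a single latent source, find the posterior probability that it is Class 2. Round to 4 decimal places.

0.9914

Posterior ∝ prior × likelihood, so P(k | x) ∝ P(Z=k) f_k(x); normalise over all components.
Since both observations come from the same component, the likelihood for component k is f_k(x₁)·f_k(x₂).
  L_1 = [0.00137951] × [0.369615] = 0.000509887
  L_2 = [0.409701] × [0.0195762] = 0.00802038
Weight by the priors:
  P(Z=1)·L_1 = 0.12 × 0.000509887 = 6.11864e-05
  P(Z=2)·L_2 = 0.88 × 0.00802038 = 0.00705794
Sum: 6.11864e-05 + 0.00705794 = 0.00711913
P(Class 2 | x₁,x₂) ≈ 0.9914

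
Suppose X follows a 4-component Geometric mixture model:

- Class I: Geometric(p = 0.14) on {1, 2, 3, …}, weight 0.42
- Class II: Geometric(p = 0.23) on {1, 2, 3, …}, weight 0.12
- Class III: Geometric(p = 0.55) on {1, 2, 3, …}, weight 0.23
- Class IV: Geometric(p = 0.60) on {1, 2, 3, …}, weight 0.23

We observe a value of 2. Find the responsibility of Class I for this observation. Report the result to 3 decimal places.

Apply Bayes' rule: the posterior for each component is proportional to its prior times its likelihood at x.
Evaluate each component's likelihood at the observed value:
  p_I = 0.14·(1−0.14)^1 = 0.14·0.86 = 0.1204
  p_II = 0.23·(1−0.23)^1 = 0.23·0.77 = 0.1771
  p_III = 0.55·(1−0.55)^1 = 0.55·0.45 = 0.2475
  p_IV = 0.60·(1−0.60)^1 = 0.60·0.4 = 0.24
Multiply by the mixture weights:
  π_I·p_I = 0.42 × 0.1204 = 0.050568
  π_II·p_II = 0.12 × 0.1771 = 0.021252
  π_III·p_III = 0.23 × 0.2475 = 0.056925
  π_IV·p_IV = 0.23 × 0.24 = 0.0552
Evidence: 0.050568 + 0.021252 + 0.056925 + 0.0552 = 0.183945
P(Class I | the observation) ≈ 0.275

0.275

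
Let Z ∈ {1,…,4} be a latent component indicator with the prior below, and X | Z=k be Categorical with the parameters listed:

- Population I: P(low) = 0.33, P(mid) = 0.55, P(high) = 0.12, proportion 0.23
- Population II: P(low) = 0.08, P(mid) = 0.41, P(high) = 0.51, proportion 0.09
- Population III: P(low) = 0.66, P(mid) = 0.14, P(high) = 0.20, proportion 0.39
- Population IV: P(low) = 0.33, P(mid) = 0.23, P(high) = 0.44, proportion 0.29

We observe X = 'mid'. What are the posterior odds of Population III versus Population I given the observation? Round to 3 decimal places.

The posterior odds equal the prior odds times the likelihood ratio: (π_i/π_j)·(f_i(x)/f_j(x)).
Categorical probabilities:
  p_I = P(mid | comp) = 0.55
  p_II = P(mid | comp) = 0.41
  p_III = P(mid | comp) = 0.14
  p_IV = P(mid | comp) = 0.23
0.0546 / 0.1265 ≈ 0.432

0.432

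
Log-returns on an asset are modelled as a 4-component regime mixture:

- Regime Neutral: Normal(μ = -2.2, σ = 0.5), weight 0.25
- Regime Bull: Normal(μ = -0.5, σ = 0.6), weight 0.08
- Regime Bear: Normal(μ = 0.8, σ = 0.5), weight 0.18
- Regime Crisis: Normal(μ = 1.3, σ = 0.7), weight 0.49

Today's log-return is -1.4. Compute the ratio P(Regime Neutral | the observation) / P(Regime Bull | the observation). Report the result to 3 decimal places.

Since P(k|x) ∝ π_k f_k(x), the posterior odds are π_i f_i(x) / (π_j f_j(x)).
Normal densities:
  f_Neutral = (1/(0.5·√(2π)))·exp(−(-1.4−-2.2)²/(2·0.5²)) = 0.797885·exp(-1.28000) = 0.221842
  f_Bull = (1/(0.6·√(2π)))·exp(−(-1.4−-0.5)²/(2·0.6²)) = 0.664904·exp(-1.12500) = 0.215863
  f_Bear = (1/(0.5·√(2π)))·exp(−(-1.4−0.8)²/(2·0.5²)) = 0.797885·exp(-9.68000) = 4.98849e-05
  f_Crisis = (1/(0.7·√(2π)))·exp(−(-1.4−1.3)²/(2·0.7²)) = 0.569918·exp(-7.43878) = 0.000335114
0.0554604 / 0.017269 ≈ 3.212

3.212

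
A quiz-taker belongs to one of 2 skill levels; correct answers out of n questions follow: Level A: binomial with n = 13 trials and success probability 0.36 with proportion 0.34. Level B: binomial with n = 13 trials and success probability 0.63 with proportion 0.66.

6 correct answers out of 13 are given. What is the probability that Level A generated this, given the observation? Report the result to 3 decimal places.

The responsibility of component k is P(Z=k) f_k(x) divided by Σ_j P(Z=j) f_j(x).
Component likelihoods at x = 6 correct answers out of 13:
  f_A = C(13,6)·0.36^6·0.64^7 = 1716·0.00217678·0.0439805 = 0.164283
  f_B = C(13,6)·0.63^6·0.37^7 = 1716·0.0625235·0.000949319 = 0.101853
Prior × likelihood for each component:
  P(Z=A)·f_A = 0.34 × 0.164283 = 0.0558562
  P(Z=B)·f_B = 0.66 × 0.101853 = 0.0672228
Normaliser: 0.0558562 + 0.0672228 = 0.123079
P(Level A | x) = 0.0558562 / 0.123079 ≈ 0.454

0.454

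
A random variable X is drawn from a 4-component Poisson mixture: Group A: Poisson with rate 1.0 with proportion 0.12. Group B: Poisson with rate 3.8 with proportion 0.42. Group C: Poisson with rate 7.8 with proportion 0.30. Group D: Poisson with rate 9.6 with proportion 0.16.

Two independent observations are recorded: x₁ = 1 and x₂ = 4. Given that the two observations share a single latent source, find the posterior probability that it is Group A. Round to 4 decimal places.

P(component k | x) = w_k·f_k(x) / marginal(x), where marginal(x) = Σ_j w_j·f_j(x).
Since both observations come from the same component, the likelihood for component k is f_k(x₁)·f_k(x₂).
  f_A = [0.367879] × [0.0153283] = 0.00563897
  f_B = [0.0850089] × [0.194359] = 0.0165222
  f_C = [0.00319593] × [0.0631932] = 0.000201961
  f_D = [0.000650196] × [0.0239688] = 1.55844e-05
Prior × likelihood for each component:
  w_A·f_A = 0.12 × 0.00563897 = 0.000676676
  w_B·f_B = 0.42 × 0.0165222 = 0.00693934
  w_C·f_C = 0.30 × 0.000201961 = 6.05883e-05
  w_D·f_D = 0.16 × 1.55844e-05 = 2.49351e-06
Normaliser: 0.000676676 + 0.00693934 + 6.05883e-05 + 2.49351e-06 = 0.0076791
P(Group A | data) = 0.000676676 / 0.0076791 ≈ 0.0881

0.0881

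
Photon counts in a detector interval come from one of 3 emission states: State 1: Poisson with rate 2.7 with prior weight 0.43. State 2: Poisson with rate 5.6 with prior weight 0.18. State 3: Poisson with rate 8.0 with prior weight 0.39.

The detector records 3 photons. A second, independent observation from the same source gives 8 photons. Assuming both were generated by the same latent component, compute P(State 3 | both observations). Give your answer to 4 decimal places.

Posterior ∝ prior × likelihood, so P(k | x) ∝ π_k f_k(x); normalise over all components.
Since both observations come from the same component, the likelihood for component k is f_k(x₁)·f_k(x₂).
  f_1 = [e^(−2.7)·2.7^3/3! = 0.220468] × [0.00470755] = 0.00103786
  f_2 = [e^(−5.6)·5.6^3/3! = 0.108234] × [0.0887022] = 0.0096006
  f_3 = [e^(−8.0)·8.0^3/3! = 0.0286261] × [0.139587] = 0.00399582
Prior × likelihood for each component:
  π_1·f_1 = 0.43 × 0.00103786 = 0.00044628
  π_2·f_2 = 0.18 × 0.0096006 = 0.00172811
  π_3·f_3 = 0.39 × 0.00399582 = 0.00155837
Evidence: 0.00044628 + 0.00172811 + 0.00155837 = 0.00373276
Responsibility of State 3: 0.00155837 / 0.00373276 ≈ 0.4175

0.4175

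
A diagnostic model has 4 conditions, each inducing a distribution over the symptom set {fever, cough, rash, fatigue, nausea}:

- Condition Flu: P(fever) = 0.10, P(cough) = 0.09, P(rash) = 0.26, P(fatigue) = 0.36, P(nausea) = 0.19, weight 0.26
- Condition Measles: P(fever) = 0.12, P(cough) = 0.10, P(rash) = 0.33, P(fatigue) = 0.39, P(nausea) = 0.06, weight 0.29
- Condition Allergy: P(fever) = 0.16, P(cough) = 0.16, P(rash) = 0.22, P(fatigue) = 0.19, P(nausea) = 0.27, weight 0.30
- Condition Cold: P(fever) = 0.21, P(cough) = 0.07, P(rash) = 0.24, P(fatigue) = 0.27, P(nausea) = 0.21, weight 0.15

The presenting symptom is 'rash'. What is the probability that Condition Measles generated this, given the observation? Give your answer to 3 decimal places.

Posterior ∝ prior × likelihood, so P(k | x) ∝ π_k f_k(x); normalise over all components.
Evaluate each component's likelihood at the observed value:
  L_Flu = 0.26
  L_Measles = 0.33
  L_Allergy = 0.22
  L_Cold = 0.24
Unnormalised posteriors:
  π_Flu·L_Flu = 0.26 × 0.26 = 0.0676
  π_Measles·L_Measles = 0.29 × 0.33 = 0.0957
  π_Allergy·L_Allergy = 0.30 × 0.22 = 0.066
  π_Cold·L_Cold = 0.15 × 0.24 = 0.036
Sum: 0.0676 + 0.0957 + 0.066 + 0.036 = 0.2653
Responsibility of Condition Measles: 0.0957 / 0.2653 ≈ 0.361

0.361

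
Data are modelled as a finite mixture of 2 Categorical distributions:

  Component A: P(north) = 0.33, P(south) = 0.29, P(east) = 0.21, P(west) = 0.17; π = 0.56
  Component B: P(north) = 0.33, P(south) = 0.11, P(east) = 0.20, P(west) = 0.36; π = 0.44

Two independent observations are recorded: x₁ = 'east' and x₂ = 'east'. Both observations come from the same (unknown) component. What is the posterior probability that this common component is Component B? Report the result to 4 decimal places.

0.4161

The responsibility of component k is π_k f_k(x) divided by Σ_j π_j f_j(x).
Since both observations come from the same component, the likelihood for component k is f_k(x₁)·f_k(x₂).
  p_A = [P(east | comp) = 0.21] × [0.21] = 0.0441
  p_B = [P(east | comp) = 0.20] × [0.2] = 0.04
Prior × likelihood for each component:
  π_A·p_A = 0.56 × 0.0441 = 0.024696
  π_B·p_B = 0.44 × 0.04 = 0.0176
Normaliser: 0.024696 + 0.0176 = 0.042296
P(Component B | x) = 0.0176 / 0.042296 ≈ 0.4161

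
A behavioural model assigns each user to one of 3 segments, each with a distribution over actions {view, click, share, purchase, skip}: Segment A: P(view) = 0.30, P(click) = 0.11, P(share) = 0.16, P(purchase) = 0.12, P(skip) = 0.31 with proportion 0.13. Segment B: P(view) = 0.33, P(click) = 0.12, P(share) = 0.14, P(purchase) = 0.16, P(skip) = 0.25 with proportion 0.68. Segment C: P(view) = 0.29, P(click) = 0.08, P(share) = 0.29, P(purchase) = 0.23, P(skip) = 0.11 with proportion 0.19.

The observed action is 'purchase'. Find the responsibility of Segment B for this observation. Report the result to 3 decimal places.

0.647

P(component k | x) = P(Z=k)·f_k(x) / marginal(x), where marginal(x) = Σ_j P(Z=j)·f_j(x).
Categorical probabilities:
  L_A = P(purchase | comp) = 0.12
  L_B = P(purchase | comp) = 0.16
  L_C = P(purchase | comp) = 0.23
Multiply by the mixture weights:
  P(Z=A)·L_A = 0.13 × 0.12 = 0.0156
  P(Z=B)·L_B = 0.68 × 0.16 = 0.1088
  P(Z=C)·L_C = 0.19 × 0.23 = 0.0437
Denominator: 0.0156 + 0.1088 + 0.0437 = 0.1681
P(Segment B | x) ≈ 0.647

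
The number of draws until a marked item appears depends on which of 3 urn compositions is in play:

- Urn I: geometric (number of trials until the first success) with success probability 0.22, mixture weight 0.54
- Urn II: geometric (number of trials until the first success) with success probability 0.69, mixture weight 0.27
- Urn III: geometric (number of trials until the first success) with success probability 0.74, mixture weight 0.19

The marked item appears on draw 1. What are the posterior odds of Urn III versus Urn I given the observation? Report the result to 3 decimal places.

Only the two components matter; the odds are (w_i f_i(x)) / (w_j f_j(x)).
Component likelihoods at x = 1:
  p_I = 0.22
  p_II = 0.69
  p_III = 0.74
Odds = (0.19/0.54) × (0.74/0.22) = 0.351852 × 3.36364 ≈ 1.184

1.184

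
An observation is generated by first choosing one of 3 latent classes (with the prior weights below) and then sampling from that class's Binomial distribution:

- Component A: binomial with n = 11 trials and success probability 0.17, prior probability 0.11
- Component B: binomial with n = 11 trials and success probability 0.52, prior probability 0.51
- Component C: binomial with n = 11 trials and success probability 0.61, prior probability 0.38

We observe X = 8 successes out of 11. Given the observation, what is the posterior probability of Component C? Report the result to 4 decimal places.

0.5890

Posterior ∝ prior × likelihood, so P(k | x) ∝ π_k f_k(x); normalise over all components.
Evaluate each component's likelihood at the observed value:
  L_A = C(11,8)·0.17^8·0.83^3 = 165·6.97576e-07·0.571787 = 6.58127e-05
  L_B = C(11,8)·0.52^8·0.48^3 = 165·0.00534597·0.110592 = 0.0975516
  L_C = C(11,8)·0.61^8·0.39^3 = 165·0.0191707·0.059319 = 0.187636
Prior × likelihood for each component:
  π_A·L_A = 0.11 × 6.58127e-05 = 7.2394e-06
  π_B·L_B = 0.51 × 0.0975516 = 0.0497513
  π_C·L_C = 0.38 × 0.187636 = 0.0713017
Normaliser: 7.2394e-06 + 0.0497513 + 0.0713017 = 0.12106
So the posterior for Component C is 0.0713017 / 0.12106 ≈ 0.5890.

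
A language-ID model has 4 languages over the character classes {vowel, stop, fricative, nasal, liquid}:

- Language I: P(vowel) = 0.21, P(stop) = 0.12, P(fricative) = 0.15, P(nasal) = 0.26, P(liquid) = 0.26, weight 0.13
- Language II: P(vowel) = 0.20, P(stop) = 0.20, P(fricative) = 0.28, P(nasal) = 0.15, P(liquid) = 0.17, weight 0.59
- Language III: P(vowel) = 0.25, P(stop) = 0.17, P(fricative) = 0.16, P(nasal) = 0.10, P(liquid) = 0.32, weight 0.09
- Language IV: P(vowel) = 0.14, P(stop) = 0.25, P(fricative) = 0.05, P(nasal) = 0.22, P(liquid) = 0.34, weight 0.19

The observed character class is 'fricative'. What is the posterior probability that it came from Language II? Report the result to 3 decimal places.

P(component k | x) = π_k·f_k(x) / marginal(x), where marginal(x) = Σ_j π_j·f_j(x).
Categorical probabilities:
  f_I = P(fricative | comp) = 0.15
  f_II = P(fricative | comp) = 0.28
  f_III = P(fricative | comp) = 0.16
  f_IV = P(fricative | comp) = 0.05
Prior × likelihood for each component:
  π_I·f_I = 0.13 × 0.15 = 0.0195
  π_II·f_II = 0.59 × 0.28 = 0.1652
  π_III·f_III = 0.09 × 0.16 = 0.0144
  π_IV·f_IV = 0.19 × 0.05 = 0.0095
Evidence: 0.0195 + 0.1652 + 0.0144 + 0.0095 = 0.2086
P(Language II | data) ≈ 0.792

0.792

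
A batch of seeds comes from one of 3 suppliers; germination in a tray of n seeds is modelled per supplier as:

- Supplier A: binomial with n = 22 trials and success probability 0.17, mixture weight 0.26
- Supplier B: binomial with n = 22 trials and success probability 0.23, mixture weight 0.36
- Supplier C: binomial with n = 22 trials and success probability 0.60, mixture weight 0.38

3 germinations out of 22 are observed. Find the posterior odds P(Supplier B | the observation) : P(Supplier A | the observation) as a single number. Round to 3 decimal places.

The posterior odds equal the prior odds times the likelihood ratio: (w_i/w_j)·(f_i(x)/f_j(x)).
Evaluate each component's likelihood at the observed value:
  f_A = C(22,3)·0.17^3·0.83^19 = 1540·0.004913·0.0290057 = 0.219458
  f_B = C(22,3)·0.23^3·0.77^19 = 1540·0.012167·0.00697146 = 0.130626
  f_C = C(22,3)·0.60^3·0.40^19 = 1540·0.216·2.74878e-08 = 9.14354e-06
0.0470252 / 0.0570591 ≈ 0.824

0.824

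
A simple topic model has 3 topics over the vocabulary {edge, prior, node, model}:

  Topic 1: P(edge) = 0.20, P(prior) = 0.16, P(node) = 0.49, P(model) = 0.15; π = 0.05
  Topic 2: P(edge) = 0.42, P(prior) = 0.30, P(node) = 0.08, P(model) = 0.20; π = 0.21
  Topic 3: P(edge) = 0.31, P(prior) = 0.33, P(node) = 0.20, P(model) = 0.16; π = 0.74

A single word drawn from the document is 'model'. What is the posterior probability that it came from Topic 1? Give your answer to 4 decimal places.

0.0447

Apply Bayes' rule: the posterior for each component is proportional to its prior times its likelihood at x.
Component likelihoods at x = 'model':
  p_1 = P(model | comp) = 0.15
  p_2 = P(model | comp) = 0.20
  p_3 = P(model | comp) = 0.16
Weight by the priors:
  w_1·p_1 = 0.05 × 0.15 = 0.0075
  w_2·p_2 = 0.21 × 0.2 = 0.042
  w_3·p_3 = 0.74 × 0.16 = 0.1184
Normaliser: 0.0075 + 0.042 + 0.1184 = 0.1679
So the posterior for Topic 1 is 0.0075 / 0.1679 ≈ 0.0447.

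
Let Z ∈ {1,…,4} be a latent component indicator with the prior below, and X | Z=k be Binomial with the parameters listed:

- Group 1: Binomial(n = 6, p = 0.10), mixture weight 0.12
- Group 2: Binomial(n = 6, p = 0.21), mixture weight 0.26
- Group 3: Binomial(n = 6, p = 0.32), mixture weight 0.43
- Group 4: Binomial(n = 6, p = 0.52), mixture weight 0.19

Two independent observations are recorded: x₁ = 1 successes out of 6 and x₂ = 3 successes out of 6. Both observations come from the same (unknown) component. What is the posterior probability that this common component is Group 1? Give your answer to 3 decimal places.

0.016

P(component k | x) = π_k·f_k(x) / marginal(x), where marginal(x) = Σ_j π_j·f_j(x).
Since both observations come from the same component, the likelihood for component k is f_k(x₁)·f_k(x₂).
  L_1 = [C(6,1)·0.10^1·0.90^5 = 6·0.1·0.59049 = 0.354294] × [0.01458] = 0.00516561
  L_2 = [C(6,1)·0.21^1·0.79^5 = 6·0.21·0.307706 = 0.387709] × [0.0913207] = 0.0354059
  L_3 = [C(6,1)·0.32^1·0.68^5 = 6·0.32·0.145393 = 0.279155] × [0.206066] = 0.0575244
  L_4 = [C(6,1)·0.52^1·0.48^5 = 6·0.52·0.0254804 = 0.0794988] × [0.311002] = 0.0247243
Prior × likelihood for each component:
  π_1·L_1 = 0.12 × 0.00516561 = 0.000619873
  π_2·L_2 = 0.26 × 0.0354059 = 0.00920552
  π_3·L_3 = 0.43 × 0.0575244 = 0.0247355
  π_4·L_4 = 0.19 × 0.0247243 = 0.00469762
Normaliser: 0.000619873 + 0.00920552 + 0.0247355 + 0.00469762 = 0.0392585
Responsibility of Group 1: 0.000619873 / 0.0392585 ≈ 0.016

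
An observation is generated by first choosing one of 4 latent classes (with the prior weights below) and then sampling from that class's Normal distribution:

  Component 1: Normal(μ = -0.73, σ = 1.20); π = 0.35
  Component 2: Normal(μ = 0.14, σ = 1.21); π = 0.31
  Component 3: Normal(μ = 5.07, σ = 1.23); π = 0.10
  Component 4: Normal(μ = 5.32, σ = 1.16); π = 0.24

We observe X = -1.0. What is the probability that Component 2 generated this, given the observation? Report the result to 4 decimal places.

0.3663

By Bayes' theorem, P(k | x) = w_k f_k(x) / Σ_j w_j f_j(x).
Evaluate each component's likelihood at the observed value:
  L_1 = (1/(1.20·√(2π)))·exp(−(-1.0−-0.73)²/(2·1.20²)) = 0.332452·exp(-0.02531) = 0.324142
  L_2 = (1/(1.21·√(2π)))·exp(−(-1.0−0.14)²/(2·1.21²)) = 0.329704·exp(-0.44382) = 0.211532
  L_3 = (1/(1.23·√(2π)))·exp(−(-1.0−5.07)²/(2·1.23²)) = 0.324343·exp(-12.17691) = 1.6697e-06
  L_4 = (1/(1.16·√(2π)))·exp(−(-1.0−5.32)²/(2·1.16²)) = 0.343916·exp(-14.84185) = 1.2323e-07
Prior × likelihood for each component:
  w_1·L_1 = 0.35 × 0.324142 = 0.11345
  w_2·L_2 = 0.31 × 0.211532 = 0.0655748
  w_3·L_3 = 0.10 × 1.6697e-06 = 1.6697e-07
  w_4·L_4 = 0.24 × 1.2323e-07 = 2.95752e-08
Normaliser: 0.11345 + 0.0655748 + 1.6697e-07 + 2.95752e-08 = 0.179025
P(Component 2 | x) = 0.0655748 / 0.179025 ≈ 0.3663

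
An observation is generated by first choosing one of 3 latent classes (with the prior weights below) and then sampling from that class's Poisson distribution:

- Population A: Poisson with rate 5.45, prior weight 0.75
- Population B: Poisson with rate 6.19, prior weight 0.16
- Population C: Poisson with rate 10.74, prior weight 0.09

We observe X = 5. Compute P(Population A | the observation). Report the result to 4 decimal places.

P(component k | x) = w_k·f_k(x) / marginal(x), where marginal(x) = Σ_j w_j·f_j(x).
Component likelihoods at x = 5:
  p_A = e^(−5.45)·5.45^5/5! = 0.172146
  p_B = e^(−6.19)·6.19^5/5! = 0.155235
  p_C = e^(−10.74)·10.74^5/5! = 0.0257939
Multiply by the mixture weights:
  w_A·p_A = 0.75 × 0.172146 = 0.129109
  w_B·p_B = 0.16 × 0.155235 = 0.0248376
  w_C·p_C = 0.09 × 0.0257939 = 0.00232145
Normaliser: 0.129109 + 0.0248376 + 0.00232145 = 0.156268
Responsibility of Population A: 0.129109 / 0.156268 ≈ 0.8262

0.8262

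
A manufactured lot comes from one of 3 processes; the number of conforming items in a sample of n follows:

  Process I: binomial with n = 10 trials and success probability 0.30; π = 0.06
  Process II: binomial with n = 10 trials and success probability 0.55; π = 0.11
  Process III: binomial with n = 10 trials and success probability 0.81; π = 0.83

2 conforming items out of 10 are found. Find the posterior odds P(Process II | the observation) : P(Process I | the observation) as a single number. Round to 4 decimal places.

Since P(k|x) ∝ P(Z=k) f_k(x), the posterior odds are P(Z=i) f_i(x) / (P(Z=j) f_j(x)).
Binomial probabilities:
  f_I = 0.233474
  f_II = 0.0228896
  f_III = 5.01431e-05
0.00251785 / 0.0140085 ≈ 0.1797

0.1797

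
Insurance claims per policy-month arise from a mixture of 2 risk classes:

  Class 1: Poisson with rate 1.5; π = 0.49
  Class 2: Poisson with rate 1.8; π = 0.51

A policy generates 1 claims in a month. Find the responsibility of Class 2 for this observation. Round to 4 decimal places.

0.4806

Posterior ∝ prior × likelihood, so P(k | x) ∝ w_k f_k(x); normalise over all components.
Poisson probabilities:
  f_1 = 0.334695
  f_2 = 0.297538
Multiply by the mixture weights:
  w_1·f_1 = 0.49 × 0.334695 = 0.164001
  w_2·f_2 = 0.51 × 0.297538 = 0.151744
Normaliser: 0.164001 + 0.151744 = 0.315745
P(Class 2 | x) = 0.151744 / 0.315745 ≈ 0.4806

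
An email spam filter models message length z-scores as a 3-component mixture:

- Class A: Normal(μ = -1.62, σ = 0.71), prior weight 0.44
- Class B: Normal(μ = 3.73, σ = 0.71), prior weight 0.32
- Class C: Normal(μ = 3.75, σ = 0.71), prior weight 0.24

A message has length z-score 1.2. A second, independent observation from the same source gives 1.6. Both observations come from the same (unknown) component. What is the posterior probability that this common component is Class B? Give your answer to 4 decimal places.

0.6158

Apply Bayes' rule: the posterior for each component is proportional to its prior times its likelihood at x.
Since both observations come from the same component, the likelihood for component k is f_k(x₁)·f_k(x₂).
  L_A = [0.000210891] × [1.92016e-05] = 4.04944e-09
  L_B = [0.00098262] × [0.00624204] = 6.13356e-06
  L_C = [0.000888424] × [0.00573394] = 5.09417e-06
Prior × likelihood for each component:
  P(Z=A)·L_A = 0.44 × 4.04944e-09 = 1.78175e-09
  P(Z=B)·L_B = 0.32 × 6.13356e-06 = 1.96274e-06
  P(Z=C)·L_C = 0.24 × 5.09417e-06 = 1.2226e-06
Normaliser: 1.78175e-09 + 1.96274e-06 + 1.2226e-06 = 3.18712e-06
P(Class B | data) ≈ 0.6158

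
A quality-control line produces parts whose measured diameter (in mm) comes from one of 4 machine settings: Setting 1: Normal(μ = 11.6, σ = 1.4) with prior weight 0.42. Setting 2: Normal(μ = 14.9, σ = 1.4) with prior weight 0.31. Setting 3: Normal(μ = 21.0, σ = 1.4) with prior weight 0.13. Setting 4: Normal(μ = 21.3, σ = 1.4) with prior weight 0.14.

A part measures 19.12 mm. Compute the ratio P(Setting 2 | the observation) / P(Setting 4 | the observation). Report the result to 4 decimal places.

Posterior odds = (π_i f_i(x)) / (π_j f_j(x)); the normalising sum cancels.
Normal densities:
  L_1 = (1/(1.4·√(2π)))·exp(−(19.12−11.6)²/(2·1.4²)) = 0.284959·exp(-14.42612) = 1.54738e-07
  L_2 = (1/(1.4·√(2π)))·exp(−(19.12−14.9)²/(2·1.4²)) = 0.284959·exp(-4.54296) = 0.00303249
  L_3 = (1/(1.4·√(2π)))·exp(−(19.12−21.0)²/(2·1.4²)) = 0.284959·exp(-0.90163) = 0.115667
  L_4 = (1/(1.4·√(2π)))·exp(−(19.12−21.3)²/(2·1.4²)) = 0.284959·exp(-1.21235) = 0.0847747
Odds = (0.31/0.14) × (0.00303249/0.0847747) = 2.21429 × 0.0357712 ≈ 0.0792

0.0792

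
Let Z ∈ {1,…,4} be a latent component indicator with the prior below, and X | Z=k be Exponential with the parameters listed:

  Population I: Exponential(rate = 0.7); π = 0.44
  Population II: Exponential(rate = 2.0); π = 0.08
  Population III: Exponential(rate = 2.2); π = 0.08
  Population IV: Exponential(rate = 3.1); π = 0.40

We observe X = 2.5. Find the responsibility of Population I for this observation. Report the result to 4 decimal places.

0.9583

P(component k | x) = w_k·f_k(x) / marginal(x), where marginal(x) = Σ_j w_j·f_j(x).
Component likelihoods at x = 2.5:
  p_I = 0.7·e^(−0.7·2.5) = 0.7·e^(−1.7500) = 0.121642
  p_II = 2.0·e^(−2.0·2.5) = 2.0·e^(−5.0000) = 0.0134759
  p_III = 2.2·e^(−2.2·2.5) = 2.2·e^(−5.5000) = 0.0089909
  p_IV = 3.1·e^(−3.1·2.5) = 3.1·e^(−7.7500) = 0.0013353
Weight by the priors:
  w_I·p_I = 0.44 × 0.121642 = 0.0535224
  w_II·p_II = 0.08 × 0.0134759 = 0.00107807
  w_III·p_III = 0.08 × 0.0089909 = 0.000719272
  w_IV·p_IV = 0.40 × 0.0013353 = 0.000534121
Marginal: 0.0535224 + 0.00107807 + 0.000719272 + 0.000534121 = 0.0558538
Responsibility of Population I: 0.0535224 / 0.0558538 ≈ 0.9583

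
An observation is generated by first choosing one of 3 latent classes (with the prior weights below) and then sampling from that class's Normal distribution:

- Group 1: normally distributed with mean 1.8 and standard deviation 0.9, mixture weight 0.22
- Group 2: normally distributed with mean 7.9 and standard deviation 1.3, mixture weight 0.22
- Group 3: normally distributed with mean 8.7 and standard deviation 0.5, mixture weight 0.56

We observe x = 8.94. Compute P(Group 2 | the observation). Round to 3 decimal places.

P(component k | x) = P(Z=k)·f_k(x) / marginal(x), where marginal(x) = Σ_j P(Z=j)·f_j(x).
Evaluate each component's likelihood at the observed value:
  f_1 = 9.54779e-15
  f_2 = 0.22284
  f_3 = 0.711065
Unnormalised posteriors:
  P(Z=1)·f_1 = 0.22 × 9.54779e-15 = 2.10051e-15
  P(Z=2)·f_2 = 0.22 × 0.22284 = 0.0490247
  P(Z=3)·f_3 = 0.56 × 0.711065 = 0.398196
Evidence: 2.10051e-15 + 0.0490247 + 0.398196 = 0.447221
Responsibility of Group 2: 0.0490247 / 0.447221 ≈ 0.110

0.110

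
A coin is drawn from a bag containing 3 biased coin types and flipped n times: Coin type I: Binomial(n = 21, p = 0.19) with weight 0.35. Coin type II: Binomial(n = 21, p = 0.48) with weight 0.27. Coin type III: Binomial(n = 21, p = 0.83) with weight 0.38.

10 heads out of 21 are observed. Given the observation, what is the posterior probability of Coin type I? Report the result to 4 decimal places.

The responsibility of component k is P(Z=k) f_k(x) divided by Σ_j P(Z=j) f_j(x).
Binomial probabilities:
  f_I = 0.00212959
  f_II = 0.172137
  f_III = 0.000187562
Multiply by the mixture weights:
  P(Z=I)·f_I = 0.35 × 0.00212959 = 0.000745357
  P(Z=II)·f_II = 0.27 × 0.172137 = 0.046477
  P(Z=III)·f_III = 0.38 × 0.000187562 = 7.12735e-05
Evidence: 0.000745357 + 0.046477 + 7.12735e-05 = 0.0472936
So the posterior for Coin type I is 0.000745357 / 0.0472936 ≈ 0.0158.

0.0158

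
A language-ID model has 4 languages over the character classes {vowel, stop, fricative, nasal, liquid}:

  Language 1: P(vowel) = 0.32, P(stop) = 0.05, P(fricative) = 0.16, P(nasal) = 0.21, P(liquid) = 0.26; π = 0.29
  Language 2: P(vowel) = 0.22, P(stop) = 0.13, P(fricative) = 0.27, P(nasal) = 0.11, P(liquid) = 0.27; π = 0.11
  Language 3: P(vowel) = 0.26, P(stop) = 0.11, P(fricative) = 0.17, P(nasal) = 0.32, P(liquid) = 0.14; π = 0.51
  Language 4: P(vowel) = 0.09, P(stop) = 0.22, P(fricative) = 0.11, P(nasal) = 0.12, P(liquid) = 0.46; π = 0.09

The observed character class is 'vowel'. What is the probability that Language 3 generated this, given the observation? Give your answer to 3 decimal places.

0.515

The responsibility of component k is w_k f_k(x) divided by Σ_j w_j f_j(x).
Evaluate each component's likelihood at the observed value:
  p_1 = 0.32
  p_2 = 0.22
  p_3 = 0.26
  p_4 = 0.09
Multiply by the mixture weights:
  w_1·p_1 = 0.29 × 0.32 = 0.0928
  w_2·p_2 = 0.11 × 0.22 = 0.0242
  w_3·p_3 = 0.51 × 0.26 = 0.1326
  w_4·p_4 = 0.09 × 0.09 = 0.0081
Denominator: 0.0928 + 0.0242 + 0.1326 + 0.0081 = 0.2577
Responsibility of Language 3: 0.1326 / 0.2577 ≈ 0.515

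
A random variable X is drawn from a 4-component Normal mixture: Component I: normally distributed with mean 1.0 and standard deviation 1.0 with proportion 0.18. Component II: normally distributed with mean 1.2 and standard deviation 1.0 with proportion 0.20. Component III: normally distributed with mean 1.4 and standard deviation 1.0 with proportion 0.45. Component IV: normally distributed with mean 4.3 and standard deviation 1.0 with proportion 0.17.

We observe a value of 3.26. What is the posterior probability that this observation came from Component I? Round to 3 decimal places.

0.065

Posterior ∝ prior × likelihood, so P(k | x) ∝ P(Z=k) f_k(x); normalise over all components.
Component likelihoods at x = 3.26:
  L_I = (1/(1.0·√(2π)))·exp(−(3.26−1.0)²/(2·1.0²)) = 0.398942·exp(-2.55380) = 0.0310319
  L_II = (1/(1.0·√(2π)))·exp(−(3.26−1.2)²/(2·1.0²)) = 0.398942·exp(-2.12180) = 0.0477996
  L_III = (1/(1.0·√(2π)))·exp(−(3.26−1.4)²/(2·1.0²)) = 0.398942·exp(-1.72980) = 0.0707404
  L_IV = (1/(1.0·√(2π)))·exp(−(3.26−4.3)²/(2·1.0²)) = 0.398942·exp(-0.54080) = 0.232297
Unnormalised posteriors:
  P(Z=I)·L_I = 0.18 × 0.0310319 = 0.00558575
  P(Z=II)·L_II = 0.20 × 0.0477996 = 0.00955991
  P(Z=III)·L_III = 0.45 × 0.0707404 = 0.0318332
  P(Z=IV)·L_IV = 0.17 × 0.232297 = 0.0394905
Evidence: 0.00558575 + 0.00955991 + 0.0318332 + 0.0394905 = 0.0864693
So the posterior for Component I is 0.00558575 / 0.0864693 ≈ 0.065.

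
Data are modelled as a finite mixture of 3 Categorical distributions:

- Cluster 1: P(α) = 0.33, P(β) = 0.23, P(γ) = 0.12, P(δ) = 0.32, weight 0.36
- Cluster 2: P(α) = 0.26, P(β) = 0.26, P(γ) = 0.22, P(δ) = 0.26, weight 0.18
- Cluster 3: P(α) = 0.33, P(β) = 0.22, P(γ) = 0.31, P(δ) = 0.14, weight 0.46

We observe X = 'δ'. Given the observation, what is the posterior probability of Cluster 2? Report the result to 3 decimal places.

0.207

Posterior ∝ prior × likelihood, so P(k | x) ∝ w_k f_k(x); normalise over all components.
Component likelihoods at x = 'δ':
  f_1 = 0.32
  f_2 = 0.26
  f_3 = 0.14
Weight by the priors:
  w_1·f_1 = 0.36 × 0.32 = 0.1152
  w_2·f_2 = 0.18 × 0.26 = 0.0468
  w_3·f_3 = 0.46 × 0.14 = 0.0644
Evidence: 0.1152 + 0.0468 + 0.0644 = 0.2264
So the posterior for Cluster 2 is 0.0468 / 0.2264 ≈ 0.207.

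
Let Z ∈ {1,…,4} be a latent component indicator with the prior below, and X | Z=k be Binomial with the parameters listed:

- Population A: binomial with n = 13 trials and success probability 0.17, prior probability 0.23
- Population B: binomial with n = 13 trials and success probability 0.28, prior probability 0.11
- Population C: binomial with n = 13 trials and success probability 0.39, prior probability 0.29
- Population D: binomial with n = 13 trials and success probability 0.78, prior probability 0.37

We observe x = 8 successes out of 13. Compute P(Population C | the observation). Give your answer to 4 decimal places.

0.3269

Posterior ∝ prior × likelihood, so P(k | x) ∝ P(Z=k) f_k(x); normalise over all components.
Evaluate each component's likelihood at the observed value:
  f_A = C(13,8)·0.17^8·0.83^5 = 1287·6.97576e-07·0.393904 = 0.000353639
  f_B = C(13,8)·0.28^8·0.72^5 = 1287·3.77802e-05·0.193492 = 0.00940817
  f_C = C(13,8)·0.39^8·0.61^5 = 1287·0.000535201·0.0844596 = 0.0581761
  f_D = C(13,8)·0.78^8·0.22^5 = 1287·0.137011·0.000515363 = 0.0908759
Weight by the priors:
  P(Z=A)·f_A = 0.23 × 0.000353639 = 8.1337e-05
  P(Z=B)·f_B = 0.11 × 0.00940817 = 0.0010349
  P(Z=C)·f_C = 0.29 × 0.0581761 = 0.0168711
  P(Z=D)·f_D = 0.37 × 0.0908759 = 0.0336241
Denominator: 8.1337e-05 + 0.0010349 + 0.0168711 + 0.0336241 = 0.0516114
So the posterior for Population C is 0.0168711 / 0.0516114 ≈ 0.3269.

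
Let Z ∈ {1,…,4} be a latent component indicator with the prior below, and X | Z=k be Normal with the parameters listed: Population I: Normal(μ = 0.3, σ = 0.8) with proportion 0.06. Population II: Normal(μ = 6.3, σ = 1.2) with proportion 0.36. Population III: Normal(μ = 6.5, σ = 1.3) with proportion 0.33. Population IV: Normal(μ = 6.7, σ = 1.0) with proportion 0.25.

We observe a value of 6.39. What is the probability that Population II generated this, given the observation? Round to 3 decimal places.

0.379

P(component k | x) = π_k·f_k(x) / marginal(x), where marginal(x) = Σ_j π_j·f_j(x).
Normal densities:
  f_I = 1.30048e-13
  f_II = 0.331518
  f_III = 0.305782
  f_IV = 0.380226
Unnormalised posteriors:
  π_I·f_I = 0.06 × 1.30048e-13 = 7.80288e-15
  π_II·f_II = 0.36 × 0.331518 = 0.119347
  π_III·f_III = 0.33 × 0.305782 = 0.100908
  π_IV·f_IV = 0.25 × 0.380226 = 0.0950566
Evidence: 7.80288e-15 + 0.119347 + 0.100908 + 0.0950566 = 0.315311
P(Population II | data) ≈ 0.379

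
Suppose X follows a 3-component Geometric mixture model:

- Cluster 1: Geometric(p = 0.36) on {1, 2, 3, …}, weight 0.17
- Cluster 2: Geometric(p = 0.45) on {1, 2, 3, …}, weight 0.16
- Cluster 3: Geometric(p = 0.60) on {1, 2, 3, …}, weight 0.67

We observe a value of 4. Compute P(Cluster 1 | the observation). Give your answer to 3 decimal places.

Apply Bayes' rule: the posterior for each component is proportional to its prior times its likelihood at x.
Evaluate each component's likelihood at the observed value:
  p_1 = 0.36·(1−0.36)^3 = 0.36·0.262144 = 0.0943718
  p_2 = 0.45·(1−0.45)^3 = 0.45·0.166375 = 0.0748688
  p_3 = 0.60·(1−0.60)^3 = 0.60·0.064 = 0.0384
Weight by the priors:
  P(Z=1)·p_1 = 0.17 × 0.0943718 = 0.0160432
  P(Z=2)·p_2 = 0.16 × 0.0748688 = 0.011979
  P(Z=3)·p_3 = 0.67 × 0.0384 = 0.025728
Marginal: 0.0160432 + 0.011979 + 0.025728 = 0.0537502
Responsibility of Cluster 1: 0.0160432 / 0.0537502 ≈ 0.298

0.298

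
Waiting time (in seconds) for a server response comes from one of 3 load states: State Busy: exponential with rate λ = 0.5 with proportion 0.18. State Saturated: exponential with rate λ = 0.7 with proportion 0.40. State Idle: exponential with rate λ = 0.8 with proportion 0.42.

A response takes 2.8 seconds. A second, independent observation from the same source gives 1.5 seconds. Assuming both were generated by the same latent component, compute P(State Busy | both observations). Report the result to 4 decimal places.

Apply Bayes' rule: the posterior for each component is proportional to its prior times its likelihood at x.
Since both observations come from the same component, the likelihood for component k is f_k(x₁)·f_k(x₂).
  p_Busy = [0.123298] × [0.236183] = 0.029121
  p_Saturated = [0.0986009] × [0.244956] = 0.0241529
  p_Idle = [0.0851668] × [0.240955] = 0.0205214
Weight by the priors:
  π_Busy·p_Busy = 0.18 × 0.029121 = 0.00524179
  π_Saturated·p_Saturated = 0.40 × 0.0241529 = 0.00966117
  π_Idle·p_Idle = 0.42 × 0.0205214 = 0.00861899
Marginal: 0.00524179 + 0.00966117 + 0.00861899 = 0.0235219
P(State Busy | x) = 0.00524179 / 0.0235219 ≈ 0.2228

0.2228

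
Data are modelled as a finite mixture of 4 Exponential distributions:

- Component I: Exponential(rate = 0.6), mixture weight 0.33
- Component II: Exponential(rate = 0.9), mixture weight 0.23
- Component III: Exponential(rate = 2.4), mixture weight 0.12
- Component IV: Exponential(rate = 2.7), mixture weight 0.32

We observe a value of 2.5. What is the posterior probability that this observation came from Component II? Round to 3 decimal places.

The responsibility of component k is P(Z=k) f_k(x) divided by Σ_j P(Z=j) f_j(x).
Evaluate each component's likelihood at the observed value:
  L_I = 0.6·e^(−0.6·2.5) = 0.6·e^(−1.5000) = 0.133878
  L_II = 0.9·e^(−0.9·2.5) = 0.9·e^(−2.2500) = 0.0948593
  L_III = 2.4·e^(−2.4·2.5) = 2.4·e^(−6.0000) = 0.00594901
  L_IV = 2.7·e^(−2.7·2.5) = 2.7·e^(−6.7500) = 0.00316137
Prior × likelihood for each component:
  P(Z=I)·L_I = 0.33 × 0.133878 = 0.0441798
  P(Z=II)·L_II = 0.23 × 0.0948593 = 0.0218176
  P(Z=III)·L_III = 0.12 × 0.00594901 = 0.000713881
  P(Z=IV)·L_IV = 0.32 × 0.00316137 = 0.00101164
Normaliser: 0.0441798 + 0.0218176 + 0.000713881 + 0.00101164 = 0.0677229
Responsibility of Component II: 0.0218176 / 0.0677229 ≈ 0.322

0.322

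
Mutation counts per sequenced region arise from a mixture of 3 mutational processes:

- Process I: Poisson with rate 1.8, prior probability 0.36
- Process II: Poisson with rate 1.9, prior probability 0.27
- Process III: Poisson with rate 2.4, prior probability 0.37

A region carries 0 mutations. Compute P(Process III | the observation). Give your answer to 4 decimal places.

By Bayes' theorem, P(k | x) = π_k f_k(x) / Σ_j π_j f_j(x).
Component likelihoods at x = 0 mutations:
  L_I = 0.165299
  L_II = 0.149569
  L_III = 0.090718
Weight by the priors:
  π_I·L_I = 0.36 × 0.165299 = 0.0595076
  π_II·L_II = 0.27 × 0.149569 = 0.0403835
  π_III·L_III = 0.37 × 0.090718 = 0.0335656
Marginal: 0.0595076 + 0.0403835 + 0.0335656 = 0.133457
So the posterior for Process III is 0.0335656 / 0.133457 ≈ 0.2515.

0.2515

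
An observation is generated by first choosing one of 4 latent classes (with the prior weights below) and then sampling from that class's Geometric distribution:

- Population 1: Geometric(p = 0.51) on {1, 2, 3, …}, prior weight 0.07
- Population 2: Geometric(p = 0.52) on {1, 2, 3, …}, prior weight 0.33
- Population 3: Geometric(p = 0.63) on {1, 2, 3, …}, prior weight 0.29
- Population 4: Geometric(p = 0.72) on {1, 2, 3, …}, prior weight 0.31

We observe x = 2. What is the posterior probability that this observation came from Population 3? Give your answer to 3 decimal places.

0.294

Posterior ∝ prior × likelihood, so P(k | x) ∝ w_k f_k(x); normalise over all components.
Evaluate each component's likelihood at the observed value:
  L_1 = 0.51·(1−0.51)^1 = 0.51·0.49 = 0.2499
  L_2 = 0.52·(1−0.52)^1 = 0.52·0.48 = 0.2496
  L_3 = 0.63·(1−0.63)^1 = 0.63·0.37 = 0.2331
  L_4 = 0.72·(1−0.72)^1 = 0.72·0.28 = 0.2016
Multiply by the mixture weights:
  w_1·L_1 = 0.07 × 0.2499 = 0.017493
  w_2·L_2 = 0.33 × 0.2496 = 0.082368
  w_3·L_3 = 0.29 × 0.2331 = 0.067599
  w_4·L_4 = 0.31 × 0.2016 = 0.062496
Sum: 0.017493 + 0.082368 + 0.067599 + 0.062496 = 0.229956
P(Population 3 | the observation) = 0.067599 / 0.229956 ≈ 0.294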